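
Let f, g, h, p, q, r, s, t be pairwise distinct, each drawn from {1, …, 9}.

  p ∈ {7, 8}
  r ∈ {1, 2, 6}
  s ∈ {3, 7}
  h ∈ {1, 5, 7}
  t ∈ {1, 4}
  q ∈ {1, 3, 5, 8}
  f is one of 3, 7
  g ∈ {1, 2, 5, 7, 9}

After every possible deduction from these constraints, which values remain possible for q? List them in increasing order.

1, 5

f and s share exactly the 2 values {3, 7}; by pigeonhole those values go to them, so strike 3, 7 from g, h, p, q.
That leaves p = 8. Remove 8 from q.
h and q between them cover only {1, 5} — a naked pair. Remove those values from g, r, t.
That leaves t = 4.
No further eliminations apply; q can still be any of 1, 5.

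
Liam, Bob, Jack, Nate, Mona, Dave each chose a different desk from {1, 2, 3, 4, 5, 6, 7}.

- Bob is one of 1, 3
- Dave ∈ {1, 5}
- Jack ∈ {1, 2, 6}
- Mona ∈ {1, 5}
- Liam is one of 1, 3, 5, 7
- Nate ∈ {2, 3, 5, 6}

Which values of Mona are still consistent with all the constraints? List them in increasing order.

1, 5

The 6 variables together cover exactly {1, 2, 3, 5, 6, 7} — 6 values for 6 variables — and 7 appears only in Liam's list, so Liam = 7.
Mona and Dave between them cover only {1, 5} — a naked pair. Remove those values from Bob, Jack, Nate.
Bob has just one choice, so Bob = 3. Strike 3 from Nate.
No further eliminations apply; Mona can still be any of 1, 5.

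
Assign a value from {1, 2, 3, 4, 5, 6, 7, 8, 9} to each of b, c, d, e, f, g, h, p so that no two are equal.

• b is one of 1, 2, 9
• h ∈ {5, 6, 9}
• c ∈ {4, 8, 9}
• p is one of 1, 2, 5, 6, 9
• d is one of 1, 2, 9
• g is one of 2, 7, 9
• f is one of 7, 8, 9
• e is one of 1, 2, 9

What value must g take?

Among the 8 variables, 4 fits only c (and all 8 values in {1, 2, 4, 5, 6, 7, 8, 9} must be used), so c = 4.
Among the 7 still-open variables, 8 fits only f (and all 7 values in {1, 2, 5, 6, 7, 8, 9} must be used), so f = 8.
The 6 still-open variables together cover exactly {1, 2, 5, 6, 7, 9} — 6 values for 6 variables — and 7 appears only in g's list, so g = 7.

7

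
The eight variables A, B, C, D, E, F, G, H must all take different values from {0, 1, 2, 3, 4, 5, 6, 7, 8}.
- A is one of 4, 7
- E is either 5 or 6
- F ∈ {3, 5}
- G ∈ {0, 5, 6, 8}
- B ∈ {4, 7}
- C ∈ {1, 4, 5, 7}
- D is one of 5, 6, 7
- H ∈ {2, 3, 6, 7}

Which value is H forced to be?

2

A and B share exactly the 2 values {4, 7}; by pigeonhole those values go to them, so strike 4, 7 from C, D, H.
The 2 variables D and E are confined to {5, 6}, which locks those values in; drop them from C, F, G, H.
C has just one choice, so C = 1.
That leaves F = 3. So H can't be 3.
So H = 2.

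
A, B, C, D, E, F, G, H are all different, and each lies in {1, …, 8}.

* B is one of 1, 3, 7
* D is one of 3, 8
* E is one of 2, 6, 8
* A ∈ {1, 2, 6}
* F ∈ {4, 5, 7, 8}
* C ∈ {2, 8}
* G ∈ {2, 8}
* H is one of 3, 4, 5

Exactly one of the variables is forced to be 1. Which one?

A

The 2 variables C and G are confined to {2, 8}, which locks those values in; drop them from A, D, E, F.
D has just one choice, so D = 3. Remove 3 from B, H.
That leaves E = 6. Strike 6 from A.
So 1 goes to A.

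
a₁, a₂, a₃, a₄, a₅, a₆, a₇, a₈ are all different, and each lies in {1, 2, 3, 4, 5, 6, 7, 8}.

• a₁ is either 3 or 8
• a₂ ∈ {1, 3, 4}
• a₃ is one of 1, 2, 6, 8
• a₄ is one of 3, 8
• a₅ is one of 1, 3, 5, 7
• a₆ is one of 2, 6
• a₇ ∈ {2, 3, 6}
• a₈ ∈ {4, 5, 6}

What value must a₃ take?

The 8 variables draw from only 8 values {1, 2, 3, 4, 5, 6, 7, 8}, so each is used; only a₅ can be 7, hence a₅ = 7.
The 7 still-open variables draw from only 7 values {1, 2, 3, 4, 5, 6, 8}, so each is used; only a₈ can be 5, hence a₈ = 5.
Among the 6 still-open variables, 4 fits only a₂ (and all 6 values in {1, 2, 3, 4, 6, 8} must be used), so a₂ = 4.
The 5 still-open variables together cover exactly {1, 2, 3, 6, 8} — 5 values for 5 variables — and 1 appears only in a₃'s list, so a₃ = 1.

1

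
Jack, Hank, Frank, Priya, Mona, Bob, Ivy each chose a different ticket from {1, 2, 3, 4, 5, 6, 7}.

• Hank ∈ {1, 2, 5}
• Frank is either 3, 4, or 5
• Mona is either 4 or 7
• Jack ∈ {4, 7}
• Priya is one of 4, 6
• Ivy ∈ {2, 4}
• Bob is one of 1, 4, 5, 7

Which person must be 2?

The 7 variables together cover exactly {1, 2, 3, 4, 5, 6, 7} — 7 values for 7 variables — and 3 appears only in Frank's list, so Frank = 3.
The 6 still-open variables together cover exactly {1, 2, 4, 5, 6, 7} — 6 values for 6 variables — and 6 appears only in Priya's list, so Priya = 6.
The 2 variables Jack and Mona are confined to {4, 7}, which locks those values in; drop them from Bob, Ivy.
So 2 goes to Ivy.

Ivy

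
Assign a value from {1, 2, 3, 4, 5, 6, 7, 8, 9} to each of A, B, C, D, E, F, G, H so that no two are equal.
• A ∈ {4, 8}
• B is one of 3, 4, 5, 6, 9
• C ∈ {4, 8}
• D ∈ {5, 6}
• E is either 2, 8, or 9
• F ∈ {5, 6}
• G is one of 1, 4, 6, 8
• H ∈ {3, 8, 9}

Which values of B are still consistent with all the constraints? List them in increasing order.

3, 9

The 8 variables draw from only 8 values {1, 2, 3, 4, 5, 6, 8, 9}, so each is used; only G can be 1, hence G = 1.
The 7 still-open variables together cover exactly {2, 3, 4, 5, 6, 8, 9} — 7 values for 7 variables — and 2 appears only in E's list, so E = 2.
A and C share exactly the 2 values {4, 8}; by pigeonhole those values go to them, so strike 4, 8 from B, H.
The 2 variables D and F are confined to {5, 6}, which locks those values in; drop them from B.
No further eliminations apply; B can still be any of 3, 9.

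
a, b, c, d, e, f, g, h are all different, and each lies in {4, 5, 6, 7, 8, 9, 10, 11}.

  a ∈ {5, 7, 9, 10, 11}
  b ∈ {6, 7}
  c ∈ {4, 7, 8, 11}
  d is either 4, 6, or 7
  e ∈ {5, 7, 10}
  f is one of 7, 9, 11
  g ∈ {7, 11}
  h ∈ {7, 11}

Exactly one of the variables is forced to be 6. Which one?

The 8 variables together cover exactly {4, 5, 6, 7, 8, 9, 10, 11} — 8 values for 8 variables — and 8 appears only in c's list, so c = 8.
The 7 still-open variables draw from only 7 values {4, 5, 6, 7, 9, 10, 11}, so each is used; only d can be 4, hence d = 4.
Among the 6 still-open variables, 6 fits only b (and all 6 values in {5, 6, 7, 9, 10, 11} must be used), so b = 6.

b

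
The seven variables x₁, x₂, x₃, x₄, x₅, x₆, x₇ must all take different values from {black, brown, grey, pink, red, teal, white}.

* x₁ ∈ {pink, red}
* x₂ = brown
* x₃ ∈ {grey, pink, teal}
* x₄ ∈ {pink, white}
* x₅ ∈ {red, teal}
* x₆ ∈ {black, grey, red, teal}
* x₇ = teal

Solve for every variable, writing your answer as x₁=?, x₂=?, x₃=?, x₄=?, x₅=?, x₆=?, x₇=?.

x₁=pink, x₂=brown, x₃=grey, x₄=white, x₅=red, x₆=black, x₇=teal

x₂'s domain is down to {brown}, so x₂ = brown.
x₇'s domain is down to {teal}, so x₇ = teal. Strike teal from x₃, x₅, x₆.
x₅ must be red (only option left). Eliminate red elsewhere: x₁, x₆.
That leaves x₁ = pink. Eliminate pink elsewhere: x₃, x₄.
That leaves x₃ = grey. Eliminate grey elsewhere: x₆.
x₄ has just one choice, so x₄ = white.
x₆'s domain is down to {black}, so x₆ = black.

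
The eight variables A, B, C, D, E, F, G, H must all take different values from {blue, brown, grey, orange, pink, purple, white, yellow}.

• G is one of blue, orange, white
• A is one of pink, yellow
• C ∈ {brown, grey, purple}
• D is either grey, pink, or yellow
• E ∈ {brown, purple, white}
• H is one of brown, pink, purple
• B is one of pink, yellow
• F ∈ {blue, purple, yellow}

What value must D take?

Among the 8 variables, orange fits only G (and all 8 values in {blue, brown, grey, orange, pink, purple, white, yellow} must be used), so G = orange.
Among the 7 still-open variables, blue fits only F (and all 7 values in {blue, brown, grey, pink, purple, white, yellow} must be used), so F = blue.
The 6 still-open variables together cover exactly {brown, grey, pink, purple, white, yellow} — 6 values for 6 variables — and white appears only in E's list, so E = white.
A and B share exactly the 2 values {pink, yellow}; by pigeonhole those values go to them, so strike pink, yellow from D, H.
So D = grey.

grey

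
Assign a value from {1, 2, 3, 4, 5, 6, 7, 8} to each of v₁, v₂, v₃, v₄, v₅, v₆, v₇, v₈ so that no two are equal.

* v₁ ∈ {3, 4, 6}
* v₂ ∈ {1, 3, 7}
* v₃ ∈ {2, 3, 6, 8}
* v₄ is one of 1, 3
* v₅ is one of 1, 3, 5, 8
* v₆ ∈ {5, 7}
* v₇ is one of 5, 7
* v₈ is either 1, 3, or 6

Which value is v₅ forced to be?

Among the 8 variables, 2 fits only v₃ (and all 8 values in {1, 2, 3, 4, 5, 6, 7, 8} must be used), so v₃ = 2.
The 7 still-open variables together cover exactly {1, 3, 4, 5, 6, 7, 8} — 7 values for 7 variables — and 4 appears only in v₁'s list, so v₁ = 4.
The 6 still-open variables draw from only 6 values {1, 3, 5, 6, 7, 8}, so each is used; only v₈ can be 6, hence v₈ = 6.
The 5 still-open variables together cover exactly {1, 3, 5, 7, 8} — 5 values for 5 variables — and 8 appears only in v₅'s list, so v₅ = 8.

8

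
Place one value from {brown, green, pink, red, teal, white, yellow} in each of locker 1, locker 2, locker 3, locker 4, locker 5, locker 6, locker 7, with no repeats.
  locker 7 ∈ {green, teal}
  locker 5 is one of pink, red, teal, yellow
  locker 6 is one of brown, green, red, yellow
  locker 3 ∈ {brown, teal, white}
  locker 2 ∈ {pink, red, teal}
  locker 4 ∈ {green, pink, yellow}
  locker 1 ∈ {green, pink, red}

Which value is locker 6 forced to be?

brown

The 7 variables together cover exactly {brown, green, pink, red, teal, white, yellow} — 7 values for 7 variables — and white appears only in locker 3's list, so locker 3 = white.
The 6 still-open variables together cover exactly {brown, green, pink, red, teal, yellow} — 6 values for 6 variables — and brown appears only in locker 6's list, so locker 6 = brown.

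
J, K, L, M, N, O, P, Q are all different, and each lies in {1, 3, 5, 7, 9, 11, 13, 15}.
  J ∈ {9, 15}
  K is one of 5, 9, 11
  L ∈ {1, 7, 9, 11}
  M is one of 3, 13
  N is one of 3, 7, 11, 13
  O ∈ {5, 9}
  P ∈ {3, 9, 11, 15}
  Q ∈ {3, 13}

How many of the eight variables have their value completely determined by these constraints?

The 8 variables draw from only 8 values {1, 3, 5, 7, 9, 11, 13, 15}, so each is used; only L can be 1, hence L = 1.
The 7 still-open variables draw from only 7 values {3, 5, 7, 9, 11, 13, 15}, so each is used; only N can be 7, hence N = 7.
The 2 variables M and Q are confined to {3, 13}, which locks those values in; drop them from P.
Determined: L=1, N=7. The other variables each still have more than one consistent value. That makes 2.

2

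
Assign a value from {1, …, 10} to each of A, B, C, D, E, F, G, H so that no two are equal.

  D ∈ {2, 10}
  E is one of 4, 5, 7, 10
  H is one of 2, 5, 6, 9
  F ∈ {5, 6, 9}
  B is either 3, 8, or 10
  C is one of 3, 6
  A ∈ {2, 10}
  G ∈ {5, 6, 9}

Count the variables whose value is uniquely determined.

2

A and D between them cover only {2, 10} — a naked pair. Remove those values from B, E, H.
F, G, H between them cover only {5, 6, 9} — a naked triple. Remove those values from C, E.
That leaves C = 3. Strike 3 from B.
B has just one choice, so B = 8.
Determined: B=8, C=3. The other variables each still have more than one consistent value. That makes 2.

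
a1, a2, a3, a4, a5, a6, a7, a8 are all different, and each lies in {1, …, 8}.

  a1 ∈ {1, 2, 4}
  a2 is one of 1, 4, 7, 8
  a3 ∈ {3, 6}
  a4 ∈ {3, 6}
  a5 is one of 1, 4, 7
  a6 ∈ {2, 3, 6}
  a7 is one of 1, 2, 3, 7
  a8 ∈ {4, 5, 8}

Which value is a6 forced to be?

2

The 8 variables together cover exactly {1, 2, 3, 4, 5, 6, 7, 8} — 8 values for 8 variables — and 5 appears only in a8's list, so a8 = 5.
The 7 still-open variables draw from only 7 values {1, 2, 3, 4, 6, 7, 8}, so each is used; only a2 can be 8, hence a2 = 8.
a3 and a4 share exactly the 2 values {3, 6}; by pigeonhole those values go to them, so strike 3, 6 from a6, a7.
So a6 = 2.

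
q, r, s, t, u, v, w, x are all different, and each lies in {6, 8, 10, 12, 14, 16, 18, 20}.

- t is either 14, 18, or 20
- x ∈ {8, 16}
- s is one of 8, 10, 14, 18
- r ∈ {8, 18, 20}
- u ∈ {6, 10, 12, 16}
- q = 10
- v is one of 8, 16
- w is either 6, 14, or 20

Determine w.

6

q must be 10 (only option left). Strike 10 from s, u.
The 7 still-open variables together cover exactly {6, 8, 12, 14, 16, 18, 20} — 7 values for 7 variables — and 12 appears only in u's list, so u = 12.
The 6 still-open variables draw from only 6 values {6, 8, 14, 16, 18, 20}, so each is used; only w can be 6, hence w = 6.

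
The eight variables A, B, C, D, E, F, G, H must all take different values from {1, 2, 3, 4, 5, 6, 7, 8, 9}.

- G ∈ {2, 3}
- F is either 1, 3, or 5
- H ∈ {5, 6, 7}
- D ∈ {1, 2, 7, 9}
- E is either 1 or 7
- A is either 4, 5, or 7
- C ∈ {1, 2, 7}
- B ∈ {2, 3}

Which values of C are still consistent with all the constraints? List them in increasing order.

Among the 8 variables, 4 fits only A (and all 8 values in {1, 2, 3, 4, 5, 6, 7, 9} must be used), so A = 4.
The 7 still-open variables draw from only 7 values {1, 2, 3, 5, 6, 7, 9}, so each is used; only H can be 6, hence H = 6.
The 6 still-open variables together cover exactly {1, 2, 3, 5, 7, 9} — 6 values for 6 variables — and 5 appears only in F's list, so F = 5.
The 5 still-open variables draw from only 5 values {1, 2, 3, 7, 9}, so each is used; only D can be 9, hence D = 9.
B and G share exactly the 2 values {2, 3}; by pigeonhole those values go to them, so strike 2, 3 from C.
No further eliminations apply; C can still be any of 1, 7.

1, 7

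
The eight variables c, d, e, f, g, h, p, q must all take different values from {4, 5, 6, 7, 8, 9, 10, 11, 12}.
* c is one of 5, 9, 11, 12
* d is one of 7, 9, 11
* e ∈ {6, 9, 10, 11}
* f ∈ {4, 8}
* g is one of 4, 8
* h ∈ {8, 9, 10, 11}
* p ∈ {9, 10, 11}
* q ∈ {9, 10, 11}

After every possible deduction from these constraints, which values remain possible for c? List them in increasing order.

The 2 variables f and g are confined to {4, 8}, which locks those values in; drop them from h.
h, p, q share exactly the 3 values {9, 10, 11}; by pigeonhole those values go to them, so strike 9, 10, 11 from c, d, e.
That leaves d = 7.
e must be 6 (only option left).
No further eliminations apply; c can still be any of 5, 12.

5, 12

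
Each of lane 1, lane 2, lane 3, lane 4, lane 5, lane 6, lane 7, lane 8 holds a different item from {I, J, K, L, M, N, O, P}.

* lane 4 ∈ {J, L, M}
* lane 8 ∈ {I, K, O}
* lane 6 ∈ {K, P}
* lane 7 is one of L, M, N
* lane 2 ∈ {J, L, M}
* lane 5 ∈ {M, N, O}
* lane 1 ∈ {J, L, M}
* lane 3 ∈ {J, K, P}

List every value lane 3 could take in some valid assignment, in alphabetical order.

K, P

Among the 8 variables, I fits only lane 8 (and all 8 values in {I, J, K, L, M, N, O, P} must be used), so lane 8 = I.
The 7 still-open variables draw from only 7 values {J, K, L, M, N, O, P}, so each is used; only lane 5 can be O, hence lane 5 = O.
Among the 6 still-open variables, N fits only lane 7 (and all 6 values in {J, K, L, M, N, P} must be used), so lane 7 = N.
The 3 variables lane 1, lane 2, lane 4 are confined to {J, L, M}, which locks those values in; drop them from lane 3.
No further eliminations apply; lane 3 can still be any of K, P.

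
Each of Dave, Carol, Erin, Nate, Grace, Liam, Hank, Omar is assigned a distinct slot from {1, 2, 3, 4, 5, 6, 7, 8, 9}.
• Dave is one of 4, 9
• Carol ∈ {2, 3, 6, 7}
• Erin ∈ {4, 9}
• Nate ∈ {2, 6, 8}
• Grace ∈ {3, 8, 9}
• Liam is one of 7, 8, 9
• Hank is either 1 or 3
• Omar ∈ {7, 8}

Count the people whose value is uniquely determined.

The 8 variables together cover exactly {1, 2, 3, 4, 6, 7, 8, 9} — 8 values for 8 variables — and 1 appears only in Hank's list, so Hank = 1.
The 2 variables Dave and Erin are confined to {4, 9}, which locks those values in; drop them from Grace, Liam.
Liam and Omar share exactly the 2 values {7, 8}; by pigeonhole those values go to them, so strike 7, 8 from Carol, Nate, Grace.
Grace must be 3 (only option left). Remove 3 from Carol.
Determined: Grace=3, Hank=1. The other people each still have more than one consistent value. That makes 2.

2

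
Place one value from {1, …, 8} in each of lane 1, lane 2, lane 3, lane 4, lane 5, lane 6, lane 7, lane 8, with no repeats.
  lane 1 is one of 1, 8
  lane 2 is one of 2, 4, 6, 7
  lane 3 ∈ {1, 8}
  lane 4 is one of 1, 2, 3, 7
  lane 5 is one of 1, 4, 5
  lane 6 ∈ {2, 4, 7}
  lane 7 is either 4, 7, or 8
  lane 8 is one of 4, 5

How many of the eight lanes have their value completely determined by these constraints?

The 8 variables draw from only 8 values {1, 2, 3, 4, 5, 6, 7, 8}, so each is used; only lane 4 can be 3, hence lane 4 = 3.
The 7 still-open variables draw from only 7 values {1, 2, 4, 5, 6, 7, 8}, so each is used; only lane 2 can be 6, hence lane 2 = 6.
The 6 still-open variables together cover exactly {1, 2, 4, 5, 7, 8} — 6 values for 6 variables — and 2 appears only in lane 6's list, so lane 6 = 2.
Among the 5 still-open variables, 7 fits only lane 7 (and all 5 values in {1, 4, 5, 7, 8} must be used), so lane 7 = 7.
lane 1 and lane 3 share exactly the 2 values {1, 8}; by pigeonhole those values go to them, so strike 1, 8 from lane 5.
Determined: lane 2=6, lane 4=3, lane 6=2, lane 7=7. The other lanes each still have more than one consistent value. That makes 4.

4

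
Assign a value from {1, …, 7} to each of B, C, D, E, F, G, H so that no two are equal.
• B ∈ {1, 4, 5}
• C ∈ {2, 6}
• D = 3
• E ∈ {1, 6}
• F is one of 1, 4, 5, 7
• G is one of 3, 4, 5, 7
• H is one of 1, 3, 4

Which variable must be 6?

D has just one choice, so D = 3. Remove 3 from G, H.
The 6 still-open variables together cover exactly {1, 2, 4, 5, 6, 7} — 6 values for 6 variables — and 2 appears only in C's list, so C = 2.
The 5 still-open variables together cover exactly {1, 4, 5, 6, 7} — 5 values for 5 variables — and 6 appears only in E's list, so E = 6.

E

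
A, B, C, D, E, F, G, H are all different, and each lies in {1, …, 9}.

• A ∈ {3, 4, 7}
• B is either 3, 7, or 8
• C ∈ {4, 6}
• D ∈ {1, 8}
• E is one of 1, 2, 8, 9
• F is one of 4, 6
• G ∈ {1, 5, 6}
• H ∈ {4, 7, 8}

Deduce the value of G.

5

C and F between them cover only {4, 6} — a naked pair. Remove those values from A, G, H.
A, B, H share exactly the 3 values {3, 7, 8}; by pigeonhole those values go to them, so strike 3, 7, 8 from D, E.
That leaves D = 1. Remove 1 from E, G.
So G = 5.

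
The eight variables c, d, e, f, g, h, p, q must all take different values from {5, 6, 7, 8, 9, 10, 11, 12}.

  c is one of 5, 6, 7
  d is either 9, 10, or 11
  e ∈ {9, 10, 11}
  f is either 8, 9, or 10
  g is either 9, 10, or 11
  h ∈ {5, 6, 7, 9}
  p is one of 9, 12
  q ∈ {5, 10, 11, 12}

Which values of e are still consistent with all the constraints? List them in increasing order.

9, 10, 11

The 8 variables together cover exactly {5, 6, 7, 8, 9, 10, 11, 12} — 8 values for 8 variables — and 8 appears only in f's list, so f = 8.
d, e, g share exactly the 3 values {9, 10, 11}; by pigeonhole those values go to them, so strike 9, 10, 11 from h, p, q.
p must be 12 (only option left). Eliminate 12 elsewhere: q.
q must be 5 (only option left). Remove 5 from c, h.
No further eliminations apply; e can still be any of 9, 10, 11.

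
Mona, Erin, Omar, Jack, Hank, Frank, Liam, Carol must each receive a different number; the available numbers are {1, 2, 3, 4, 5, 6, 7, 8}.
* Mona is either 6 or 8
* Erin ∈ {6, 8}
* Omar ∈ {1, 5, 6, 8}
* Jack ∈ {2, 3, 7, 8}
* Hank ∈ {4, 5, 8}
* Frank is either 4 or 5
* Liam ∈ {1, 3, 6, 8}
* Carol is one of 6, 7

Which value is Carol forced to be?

7

The 8 variables together cover exactly {1, 2, 3, 4, 5, 6, 7, 8} — 8 values for 8 variables — and 2 appears only in Jack's list, so Jack = 2.
Among the 7 still-open variables, 3 fits only Liam (and all 7 values in {1, 3, 4, 5, 6, 7, 8} must be used), so Liam = 3.
The 6 still-open variables together cover exactly {1, 4, 5, 6, 7, 8} — 6 values for 6 variables — and 1 appears only in Omar's list, so Omar = 1.
The 5 still-open variables draw from only 5 values {4, 5, 6, 7, 8}, so each is used; only Carol can be 7, hence Carol = 7.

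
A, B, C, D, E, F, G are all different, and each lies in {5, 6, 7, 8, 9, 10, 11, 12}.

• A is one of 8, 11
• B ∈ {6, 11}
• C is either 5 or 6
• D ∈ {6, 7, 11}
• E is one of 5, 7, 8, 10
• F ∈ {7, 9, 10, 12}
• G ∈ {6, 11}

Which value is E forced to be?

10

B and G between them cover only {6, 11} — a naked pair. Remove those values from A, C, D.
That leaves A = 8. So E can't be 8.
That leaves C = 5. Strike 5 from E.
D must be 7 (only option left). Eliminate 7 elsewhere: E, F.
So E = 10.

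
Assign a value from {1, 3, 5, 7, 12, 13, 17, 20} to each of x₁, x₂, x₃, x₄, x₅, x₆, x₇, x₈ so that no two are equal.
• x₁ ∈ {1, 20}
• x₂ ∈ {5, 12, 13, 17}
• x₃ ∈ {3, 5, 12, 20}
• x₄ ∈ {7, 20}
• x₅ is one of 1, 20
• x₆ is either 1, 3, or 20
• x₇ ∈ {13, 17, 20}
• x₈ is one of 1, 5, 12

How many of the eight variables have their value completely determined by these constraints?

2

The 8 variables draw from only 8 values {1, 3, 5, 7, 12, 13, 17, 20}, so each is used; only x₄ can be 7, hence x₄ = 7.
The 2 variables x₁ and x₅ are confined to {1, 20}, which locks those values in; drop them from x₃, x₆, x₇, x₈.
x₆ has just one choice, so x₆ = 3. So x₃ can't be 3.
The 2 variables x₃ and x₈ are confined to {5, 12}, which locks those values in; drop them from x₂.
Determined: x₄=7, x₆=3. The other variables each still have more than one consistent value. That makes 2.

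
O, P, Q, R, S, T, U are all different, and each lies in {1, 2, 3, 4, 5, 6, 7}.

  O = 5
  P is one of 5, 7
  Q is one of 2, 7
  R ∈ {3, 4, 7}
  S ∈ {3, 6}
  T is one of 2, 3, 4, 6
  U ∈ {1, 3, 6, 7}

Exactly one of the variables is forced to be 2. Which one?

Q

O must be 5 (only option left). So P can't be 5.
P must be 7 (only option left). So Q, R, U can't be 7.
So 2 goes to Q.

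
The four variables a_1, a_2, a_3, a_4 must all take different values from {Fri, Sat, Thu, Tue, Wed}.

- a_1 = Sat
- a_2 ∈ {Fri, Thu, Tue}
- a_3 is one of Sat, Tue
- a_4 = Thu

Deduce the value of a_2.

a_1 has just one choice, so a_1 = Sat. So a_3 can't be Sat.
a_3 must be Tue (only option left). So a_2 can't be Tue.
a_4 must be Thu (only option left). Strike Thu from a_2.
So a_2 = Fri.

Fri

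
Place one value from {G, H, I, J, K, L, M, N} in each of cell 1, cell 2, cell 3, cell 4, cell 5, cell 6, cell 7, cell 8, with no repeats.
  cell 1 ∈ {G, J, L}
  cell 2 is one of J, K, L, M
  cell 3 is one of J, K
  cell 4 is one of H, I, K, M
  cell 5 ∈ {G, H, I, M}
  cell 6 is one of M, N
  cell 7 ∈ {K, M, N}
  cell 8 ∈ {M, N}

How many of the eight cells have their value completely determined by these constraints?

cell 6 and cell 8 between them cover only {M, N} — a naked pair. Remove those values from cell 2, cell 4, cell 5, cell 7.
cell 7 has just one choice, so cell 7 = K. Remove K from cell 2, cell 3, cell 4.
cell 3 has just one choice, so cell 3 = J. Eliminate J elsewhere: cell 1, cell 2.
cell 2 has just one choice, so cell 2 = L. Remove L from cell 1.
cell 1 has just one choice, so cell 1 = G. Eliminate G elsewhere: cell 5.
Determined: cell 1=G, cell 2=L, cell 3=J, cell 7=K. The other cells each still have more than one consistent value. That makes 4.

4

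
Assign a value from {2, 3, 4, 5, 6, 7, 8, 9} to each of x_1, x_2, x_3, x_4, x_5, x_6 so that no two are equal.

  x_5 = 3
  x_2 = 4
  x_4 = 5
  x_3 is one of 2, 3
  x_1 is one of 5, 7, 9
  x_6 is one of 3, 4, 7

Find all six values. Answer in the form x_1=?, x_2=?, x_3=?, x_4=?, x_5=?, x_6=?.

x_2 must be 4 (only option left). Remove 4 from x_6.
That leaves x_4 = 5. Eliminate 5 elsewhere: x_1.
That leaves x_5 = 3. Strike 3 from x_3, x_6.
x_6 has just one choice, so x_6 = 7. Strike 7 from x_1.
x_1's domain is down to {9}, so x_1 = 9.
x_3 must be 2 (only option left).

x_1=9, x_2=4, x_3=2, x_4=5, x_5=3, x_6=7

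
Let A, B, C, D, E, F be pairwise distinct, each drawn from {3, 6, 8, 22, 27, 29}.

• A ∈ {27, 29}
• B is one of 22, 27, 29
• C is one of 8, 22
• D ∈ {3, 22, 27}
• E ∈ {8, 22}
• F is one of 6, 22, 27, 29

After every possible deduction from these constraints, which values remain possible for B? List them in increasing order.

27, 29

The 6 variables together cover exactly {3, 6, 8, 22, 27, 29} — 6 values for 6 variables — and 3 appears only in D's list, so D = 3.
Among the 5 still-open variables, 6 fits only F (and all 5 values in {6, 8, 22, 27, 29} must be used), so F = 6.
C and E between them cover only {8, 22} — a naked pair. Remove those values from B.
No further eliminations apply; B can still be any of 27, 29.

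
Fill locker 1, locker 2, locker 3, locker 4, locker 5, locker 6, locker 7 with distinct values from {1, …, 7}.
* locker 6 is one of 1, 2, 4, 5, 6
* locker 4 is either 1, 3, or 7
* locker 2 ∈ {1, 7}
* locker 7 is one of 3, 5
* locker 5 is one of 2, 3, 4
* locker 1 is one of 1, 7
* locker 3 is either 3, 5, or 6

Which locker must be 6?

locker 1 and locker 2 share exactly the 2 values {1, 7}; by pigeonhole those values go to them, so strike 1, 7 from locker 4, locker 6.
locker 4 has just one choice, so locker 4 = 3. Remove 3 from locker 3, locker 5, locker 7.
That leaves locker 7 = 5. Eliminate 5 elsewhere: locker 3, locker 6.
So 6 goes to locker 3.

locker 3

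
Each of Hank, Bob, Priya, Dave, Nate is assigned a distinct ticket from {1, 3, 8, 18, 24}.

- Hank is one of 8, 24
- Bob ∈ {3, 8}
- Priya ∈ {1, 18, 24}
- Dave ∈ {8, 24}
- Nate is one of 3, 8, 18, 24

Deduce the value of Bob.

3

The 5 variables together cover exactly {1, 3, 8, 18, 24} — 5 values for 5 variables — and 1 appears only in Priya's list, so Priya = 1.
The 4 still-open variables draw from only 4 values {3, 8, 18, 24}, so each is used; only Nate can be 18, hence Nate = 18.
The 3 still-open variables draw from only 3 values {3, 8, 24}, so each is used; only Bob can be 3, hence Bob = 3.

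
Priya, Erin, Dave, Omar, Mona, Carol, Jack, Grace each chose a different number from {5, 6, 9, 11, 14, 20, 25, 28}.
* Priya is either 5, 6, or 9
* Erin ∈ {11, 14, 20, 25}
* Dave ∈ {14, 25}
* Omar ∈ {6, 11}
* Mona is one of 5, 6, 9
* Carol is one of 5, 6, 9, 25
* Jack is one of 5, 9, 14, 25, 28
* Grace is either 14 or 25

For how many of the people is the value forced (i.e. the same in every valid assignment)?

The 8 variables together cover exactly {5, 6, 9, 11, 14, 20, 25, 28} — 8 values for 8 variables — and 20 appears only in Erin's list, so Erin = 20.
Among the 7 still-open variables, 11 fits only Omar (and all 7 values in {5, 6, 9, 11, 14, 25, 28} must be used), so Omar = 11.
Among the 6 still-open variables, 28 fits only Jack (and all 6 values in {5, 6, 9, 14, 25, 28} must be used), so Jack = 28.
Dave and Grace share exactly the 2 values {14, 25}; by pigeonhole those values go to them, so strike 14, 25 from Carol.
Determined: Erin=20, Omar=11, Jack=28. The other people each still have more than one consistent value. That makes 3.

3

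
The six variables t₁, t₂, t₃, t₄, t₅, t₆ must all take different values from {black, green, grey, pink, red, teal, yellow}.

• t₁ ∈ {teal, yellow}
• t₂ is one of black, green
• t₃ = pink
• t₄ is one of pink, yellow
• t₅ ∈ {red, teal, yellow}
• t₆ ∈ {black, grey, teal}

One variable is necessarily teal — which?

t₁

t₃ must be pink (only option left). Strike pink from t₄.
That leaves t₄ = yellow. Remove yellow from t₁, t₅.
So teal goes to t₁.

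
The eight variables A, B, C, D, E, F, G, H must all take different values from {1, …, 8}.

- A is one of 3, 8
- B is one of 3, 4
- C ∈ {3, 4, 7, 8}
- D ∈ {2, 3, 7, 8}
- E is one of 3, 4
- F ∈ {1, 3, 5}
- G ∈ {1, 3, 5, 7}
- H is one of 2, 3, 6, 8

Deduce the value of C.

7

Among the 8 variables, 6 fits only H (and all 8 values in {1, 2, 3, 4, 5, 6, 7, 8} must be used), so H = 6.
Among the 7 still-open variables, 2 fits only D (and all 7 values in {1, 2, 3, 4, 5, 7, 8} must be used), so D = 2.
B and E between them cover only {3, 4} — a naked pair. Remove those values from A, C, F, G.
A must be 8 (only option left). So C can't be 8.
So C = 7.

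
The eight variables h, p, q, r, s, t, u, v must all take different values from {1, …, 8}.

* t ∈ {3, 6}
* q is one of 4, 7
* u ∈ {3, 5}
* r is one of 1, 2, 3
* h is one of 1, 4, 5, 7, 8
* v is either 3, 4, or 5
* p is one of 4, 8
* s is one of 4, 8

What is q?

The 8 variables draw from only 8 values {1, 2, 3, 4, 5, 6, 7, 8}, so each is used; only r can be 2, hence r = 2.
The 7 still-open variables draw from only 7 values {1, 3, 4, 5, 6, 7, 8}, so each is used; only h can be 1, hence h = 1.
Among the 6 still-open variables, 6 fits only t (and all 6 values in {3, 4, 5, 6, 7, 8} must be used), so t = 6.
Among the 5 still-open variables, 7 fits only q (and all 5 values in {3, 4, 5, 7, 8} must be used), so q = 7.

7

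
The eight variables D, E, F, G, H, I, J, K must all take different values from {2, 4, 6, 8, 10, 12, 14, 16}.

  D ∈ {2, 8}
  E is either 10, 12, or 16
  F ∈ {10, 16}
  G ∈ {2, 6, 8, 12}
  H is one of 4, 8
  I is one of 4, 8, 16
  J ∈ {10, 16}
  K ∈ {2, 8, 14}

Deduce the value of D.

The 8 variables draw from only 8 values {2, 4, 6, 8, 10, 12, 14, 16}, so each is used; only G can be 6, hence G = 6.
The 7 still-open variables together cover exactly {2, 4, 8, 10, 12, 14, 16} — 7 values for 7 variables — and 12 appears only in E's list, so E = 12.
The 6 still-open variables together cover exactly {2, 4, 8, 10, 14, 16} — 6 values for 6 variables — and 14 appears only in K's list, so K = 14.
Among the 5 still-open variables, 2 fits only D (and all 5 values in {2, 4, 8, 10, 16} must be used), so D = 2.

2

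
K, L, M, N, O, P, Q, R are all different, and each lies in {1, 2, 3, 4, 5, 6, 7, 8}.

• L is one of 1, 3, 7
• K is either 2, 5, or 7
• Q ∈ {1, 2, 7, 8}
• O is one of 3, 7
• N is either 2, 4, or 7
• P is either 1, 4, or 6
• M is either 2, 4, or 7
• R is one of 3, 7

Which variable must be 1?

L

Among the 8 variables, 5 fits only K (and all 8 values in {1, 2, 3, 4, 5, 6, 7, 8} must be used), so K = 5.
The 7 still-open variables together cover exactly {1, 2, 3, 4, 6, 7, 8} — 7 values for 7 variables — and 6 appears only in P's list, so P = 6.
The 6 still-open variables together cover exactly {1, 2, 3, 4, 7, 8} — 6 values for 6 variables — and 8 appears only in Q's list, so Q = 8.
The 5 still-open variables together cover exactly {1, 2, 3, 4, 7} — 5 values for 5 variables — and 1 appears only in L's list, so L = 1.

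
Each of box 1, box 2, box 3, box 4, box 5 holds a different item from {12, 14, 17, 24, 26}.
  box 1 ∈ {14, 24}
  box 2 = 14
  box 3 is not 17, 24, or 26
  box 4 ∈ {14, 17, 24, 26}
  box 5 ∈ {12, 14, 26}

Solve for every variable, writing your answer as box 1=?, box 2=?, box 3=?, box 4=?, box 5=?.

box 2 must be 14 (only option left). Eliminate 14 elsewhere: box 1, box 3, box 4, box 5.
box 3 must be 12 (only option left). Eliminate 12 elsewhere: box 5.
box 5 has just one choice, so box 5 = 26. Remove 26 from box 4.
That leaves box 1 = 24. Eliminate 24 elsewhere: box 4.
box 4's domain is down to {17}, so box 4 = 17.

box 1=24, box 2=14, box 3=12, box 4=17, box 5=26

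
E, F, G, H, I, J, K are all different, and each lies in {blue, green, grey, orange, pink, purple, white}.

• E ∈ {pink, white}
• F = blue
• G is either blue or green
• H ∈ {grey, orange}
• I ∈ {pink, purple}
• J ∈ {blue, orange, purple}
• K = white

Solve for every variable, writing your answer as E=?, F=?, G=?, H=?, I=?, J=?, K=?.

F must be blue (only option left). Strike blue from G, J.
That leaves G = green.
K's domain is down to {white}, so K = white. Eliminate white elsewhere: E.
E must be pink (only option left). Eliminate pink elsewhere: I.
I has just one choice, so I = purple. Eliminate purple elsewhere: J.
J has just one choice, so J = orange. Eliminate orange elsewhere: H.
H must be grey (only option left).

E=pink, F=blue, G=green, H=grey, I=purple, J=orange, K=white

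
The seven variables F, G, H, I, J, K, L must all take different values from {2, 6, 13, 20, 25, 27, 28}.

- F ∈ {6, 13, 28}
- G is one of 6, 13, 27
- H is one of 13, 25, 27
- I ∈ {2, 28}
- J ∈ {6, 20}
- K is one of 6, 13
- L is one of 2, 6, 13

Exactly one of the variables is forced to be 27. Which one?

G

Among the 7 variables, 20 fits only J (and all 7 values in {2, 6, 13, 20, 25, 27, 28} must be used), so J = 20.
The 6 still-open variables together cover exactly {2, 6, 13, 25, 27, 28} — 6 values for 6 variables — and 25 appears only in H's list, so H = 25.
The 5 still-open variables together cover exactly {2, 6, 13, 27, 28} — 5 values for 5 variables — and 27 appears only in G's list, so G = 27.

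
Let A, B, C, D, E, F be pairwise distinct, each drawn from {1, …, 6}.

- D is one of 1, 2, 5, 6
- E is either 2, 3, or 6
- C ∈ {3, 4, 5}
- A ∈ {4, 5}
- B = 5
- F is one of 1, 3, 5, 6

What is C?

3

B has just one choice, so B = 5. Eliminate 5 elsewhere: A, C, D, F.
A's domain is down to {4}, so A = 4. Remove 4 from C.
So C = 3.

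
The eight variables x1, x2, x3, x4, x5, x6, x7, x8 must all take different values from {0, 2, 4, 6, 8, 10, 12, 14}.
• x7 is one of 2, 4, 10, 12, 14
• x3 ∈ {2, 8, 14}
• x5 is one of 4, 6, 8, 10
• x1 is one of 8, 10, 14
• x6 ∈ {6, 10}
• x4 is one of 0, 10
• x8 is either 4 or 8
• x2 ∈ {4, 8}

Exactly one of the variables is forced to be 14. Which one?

Among the 8 variables, 0 fits only x4 (and all 8 values in {0, 2, 4, 6, 8, 10, 12, 14} must be used), so x4 = 0.
The 7 still-open variables draw from only 7 values {2, 4, 6, 8, 10, 12, 14}, so each is used; only x7 can be 12, hence x7 = 12.
The 6 still-open variables together cover exactly {2, 4, 6, 8, 10, 14} — 6 values for 6 variables — and 2 appears only in x3's list, so x3 = 2.
The 5 still-open variables draw from only 5 values {4, 6, 8, 10, 14}, so each is used; only x1 can be 14, hence x1 = 14.

x1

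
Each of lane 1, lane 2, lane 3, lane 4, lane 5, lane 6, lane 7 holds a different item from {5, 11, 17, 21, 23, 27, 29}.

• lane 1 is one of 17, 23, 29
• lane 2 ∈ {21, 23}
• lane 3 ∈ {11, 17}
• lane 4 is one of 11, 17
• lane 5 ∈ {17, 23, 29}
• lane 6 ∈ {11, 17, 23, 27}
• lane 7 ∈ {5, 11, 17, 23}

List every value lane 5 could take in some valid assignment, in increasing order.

23, 29

The 7 variables draw from only 7 values {5, 11, 17, 21, 23, 27, 29}, so each is used; only lane 7 can be 5, hence lane 7 = 5.
The 6 still-open variables together cover exactly {11, 17, 21, 23, 27, 29} — 6 values for 6 variables — and 21 appears only in lane 2's list, so lane 2 = 21.
The 5 still-open variables draw from only 5 values {11, 17, 23, 27, 29}, so each is used; only lane 6 can be 27, hence lane 6 = 27.
lane 3 and lane 4 share exactly the 2 values {11, 17}; by pigeonhole those values go to them, so strike 11, 17 from lane 1, lane 5.
No further eliminations apply; lane 5 can still be any of 23, 29.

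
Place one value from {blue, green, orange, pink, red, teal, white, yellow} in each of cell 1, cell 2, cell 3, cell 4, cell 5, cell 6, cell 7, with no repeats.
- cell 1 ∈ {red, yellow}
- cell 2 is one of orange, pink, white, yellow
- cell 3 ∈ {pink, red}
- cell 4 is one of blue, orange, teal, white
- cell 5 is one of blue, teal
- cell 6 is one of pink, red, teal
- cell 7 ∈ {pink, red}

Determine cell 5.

blue

cell 3 and cell 7 share exactly the 2 values {pink, red}; by pigeonhole those values go to them, so strike pink, red from cell 1, cell 2, cell 6.
That leaves cell 1 = yellow. Remove yellow from cell 2.
cell 6's domain is down to {teal}, so cell 6 = teal. Strike teal from cell 4, cell 5.
So cell 5 = blue.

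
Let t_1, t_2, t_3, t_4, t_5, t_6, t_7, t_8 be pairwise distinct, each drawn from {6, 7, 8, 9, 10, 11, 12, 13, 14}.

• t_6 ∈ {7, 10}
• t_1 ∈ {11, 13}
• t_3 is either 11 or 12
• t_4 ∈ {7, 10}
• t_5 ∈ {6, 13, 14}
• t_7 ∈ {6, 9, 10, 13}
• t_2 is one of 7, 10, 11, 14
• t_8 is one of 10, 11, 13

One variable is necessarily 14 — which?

The 8 variables draw from only 8 values {6, 7, 9, 10, 11, 12, 13, 14}, so each is used; only t_7 can be 9, hence t_7 = 9.
The 7 still-open variables draw from only 7 values {6, 7, 10, 11, 12, 13, 14}, so each is used; only t_5 can be 6, hence t_5 = 6.
Among the 6 still-open variables, 12 fits only t_3 (and all 6 values in {7, 10, 11, 12, 13, 14} must be used), so t_3 = 12.
The 5 still-open variables together cover exactly {7, 10, 11, 13, 14} — 5 values for 5 variables — and 14 appears only in t_2's list, so t_2 = 14.

t_2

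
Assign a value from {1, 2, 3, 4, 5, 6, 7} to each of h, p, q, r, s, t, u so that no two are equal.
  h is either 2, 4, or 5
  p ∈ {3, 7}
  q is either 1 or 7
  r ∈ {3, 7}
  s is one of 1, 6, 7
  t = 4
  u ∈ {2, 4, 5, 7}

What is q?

1

t's domain is down to {4}, so t = 4. Eliminate 4 elsewhere: h, u.
The 6 still-open variables together cover exactly {1, 2, 3, 5, 6, 7} — 6 values for 6 variables — and 6 appears only in s's list, so s = 6.
The 5 still-open variables draw from only 5 values {1, 2, 3, 5, 7}, so each is used; only q can be 1, hence q = 1.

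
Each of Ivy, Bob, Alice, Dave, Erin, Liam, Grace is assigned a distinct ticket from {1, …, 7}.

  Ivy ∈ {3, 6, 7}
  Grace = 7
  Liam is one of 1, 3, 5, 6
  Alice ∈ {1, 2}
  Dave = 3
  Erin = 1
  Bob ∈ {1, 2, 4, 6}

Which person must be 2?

Alice

Dave must be 3 (only option left). Remove 3 from Ivy, Liam.
Erin must be 1 (only option left). Remove 1 from Bob, Alice, Liam.
So 2 goes to Alice.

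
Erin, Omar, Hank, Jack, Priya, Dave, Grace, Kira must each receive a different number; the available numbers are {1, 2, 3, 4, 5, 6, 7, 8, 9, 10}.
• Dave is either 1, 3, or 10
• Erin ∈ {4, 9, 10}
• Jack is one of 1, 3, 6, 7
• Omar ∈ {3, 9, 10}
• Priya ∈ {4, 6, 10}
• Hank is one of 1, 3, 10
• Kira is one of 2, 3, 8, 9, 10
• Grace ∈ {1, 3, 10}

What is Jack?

7

Hank, Dave, Grace between them cover only {1, 3, 10} — a naked triple. Remove those values from Erin, Omar, Jack, Priya, Kira.
That leaves Omar = 9. So Erin, Kira can't be 9.
Erin's domain is down to {4}, so Erin = 4. Eliminate 4 elsewhere: Priya.
Priya has just one choice, so Priya = 6. Strike 6 from Jack.
So Jack = 7.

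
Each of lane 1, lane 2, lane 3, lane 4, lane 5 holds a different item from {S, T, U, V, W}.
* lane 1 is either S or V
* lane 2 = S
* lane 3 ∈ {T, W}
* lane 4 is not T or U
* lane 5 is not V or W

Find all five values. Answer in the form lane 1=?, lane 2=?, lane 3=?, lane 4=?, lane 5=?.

lane 2 has just one choice, so lane 2 = S. So lane 1, lane 4, lane 5 can't be S.
lane 1's domain is down to {V}, so lane 1 = V. So lane 4 can't be V.
lane 4 must be W (only option left). Strike W from lane 3.
lane 3's domain is down to {T}, so lane 3 = T. Eliminate T elsewhere: lane 5.
lane 5 must be U (only option left).

lane 1=V, lane 2=S, lane 3=T, lane 4=W, lane 5=U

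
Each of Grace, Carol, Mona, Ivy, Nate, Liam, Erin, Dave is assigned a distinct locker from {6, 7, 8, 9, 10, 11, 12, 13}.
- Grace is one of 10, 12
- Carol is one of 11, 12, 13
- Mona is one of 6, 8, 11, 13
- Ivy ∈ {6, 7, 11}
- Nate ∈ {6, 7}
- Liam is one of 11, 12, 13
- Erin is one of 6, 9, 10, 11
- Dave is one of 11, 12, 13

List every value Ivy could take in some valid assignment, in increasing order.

6, 7

Among the 8 variables, 8 fits only Mona (and all 8 values in {6, 7, 8, 9, 10, 11, 12, 13} must be used), so Mona = 8.
The 7 still-open variables draw from only 7 values {6, 7, 9, 10, 11, 12, 13}, so each is used; only Erin can be 9, hence Erin = 9.
The 6 still-open variables draw from only 6 values {6, 7, 10, 11, 12, 13}, so each is used; only Grace can be 10, hence Grace = 10.
The 3 variables Carol, Liam, Dave are confined to {11, 12, 13}, which locks those values in; drop them from Ivy.
No further eliminations apply; Ivy can still be any of 6, 7.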